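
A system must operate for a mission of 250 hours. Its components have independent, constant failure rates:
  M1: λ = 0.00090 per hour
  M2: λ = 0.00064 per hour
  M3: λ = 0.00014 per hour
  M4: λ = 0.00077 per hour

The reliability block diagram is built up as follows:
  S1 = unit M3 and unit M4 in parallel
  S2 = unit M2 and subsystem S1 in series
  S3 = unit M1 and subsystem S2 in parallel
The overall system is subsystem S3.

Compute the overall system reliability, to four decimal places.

R(M1) = exp(−0.00090 × 250) = 0.798516
R(M2) = exp(−0.00064 × 250) = 0.852144
R(M3) = exp(−0.00014 × 250) = 0.965605
R(M4) = exp(−0.00077 × 250) = 0.824894
Parallel (M3 and M4): 1 − (1 − 0.965605)(1 − 0.824894) = 0.993977
Series (M2 and [0.993977]): 0.852144 × 0.993977 = 0.847012
Parallel (M1 and [0.847012]): 1 − (1 − 0.798516)(1 − 0.847012) = 0.9692

0.9692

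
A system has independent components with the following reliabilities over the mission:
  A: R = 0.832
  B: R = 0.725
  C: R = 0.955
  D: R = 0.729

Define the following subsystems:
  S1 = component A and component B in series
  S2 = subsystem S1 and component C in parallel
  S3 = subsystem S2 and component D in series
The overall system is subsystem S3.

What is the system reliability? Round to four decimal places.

Series (A and B): 0.832000 × 0.725000 = 0.603200
Parallel ([0.603200] and C): 1 − (1 − 0.603200)(1 − 0.955000) = 0.982144
Series ([0.982144] and D): 0.982144 × 0.729000 = 0.7160

0.7160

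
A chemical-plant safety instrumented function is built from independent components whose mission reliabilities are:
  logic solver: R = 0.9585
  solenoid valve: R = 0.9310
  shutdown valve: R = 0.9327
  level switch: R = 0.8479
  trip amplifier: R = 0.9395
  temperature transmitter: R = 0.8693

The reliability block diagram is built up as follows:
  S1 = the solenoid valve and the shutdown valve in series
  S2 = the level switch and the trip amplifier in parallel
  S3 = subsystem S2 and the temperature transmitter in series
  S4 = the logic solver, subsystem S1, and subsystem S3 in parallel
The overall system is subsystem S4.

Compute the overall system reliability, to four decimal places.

0.9992

Series (solenoid valve and shutdown valve): 0.931000 × 0.932700 = 0.868344
Parallel (level switch and trip amplifier): 1 − (1 − 0.847900)(1 − 0.939500) = 0.990798
Series ([0.990798] and temperature transmitter): 0.990798 × 0.869300 = 0.861301
Parallel (logic solver, [0.868344], and [0.861301]): 1 − (1 − 0.958500)(1 − 0.868344)(1 − 0.861301) = 0.9992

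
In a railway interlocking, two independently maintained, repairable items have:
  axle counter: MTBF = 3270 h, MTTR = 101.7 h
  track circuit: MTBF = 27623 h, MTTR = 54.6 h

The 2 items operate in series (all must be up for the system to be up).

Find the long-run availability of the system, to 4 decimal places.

0.9679

A(axle counter) = MTBF/(MTBF+MTTR) = 3270/(3270+101.7) = 0.969837
A(track circuit) = MTBF/(MTBF+MTTR) = 27623/(27623+54.6) = 0.998027
Series availability: 0.969837 × 0.998027 = 0.9679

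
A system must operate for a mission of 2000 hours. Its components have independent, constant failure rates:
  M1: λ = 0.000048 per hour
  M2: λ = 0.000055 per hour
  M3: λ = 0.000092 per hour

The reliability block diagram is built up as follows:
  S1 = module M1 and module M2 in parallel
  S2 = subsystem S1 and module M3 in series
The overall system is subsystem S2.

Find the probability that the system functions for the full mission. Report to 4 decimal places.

0.8240

R(M1) = exp(−0.000048 × 2000) = 0.908464
R(M2) = exp(−0.000055 × 2000) = 0.895834
R(M3) = exp(−0.000092 × 2000) = 0.831936
Parallel (M1 and M2): 1 − (1 − 0.908464)(1 − 0.895834) = 0.990465
Series ([0.990465] and M3): 0.990465 × 0.831936 = 0.8240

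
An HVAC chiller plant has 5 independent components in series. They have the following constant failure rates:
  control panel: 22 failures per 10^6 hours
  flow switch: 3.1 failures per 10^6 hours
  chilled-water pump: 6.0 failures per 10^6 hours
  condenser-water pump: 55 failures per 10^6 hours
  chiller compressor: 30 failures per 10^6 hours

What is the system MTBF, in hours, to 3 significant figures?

8610

Series of exponential components: λ_sys = Σ λ_i
λ_sys = 0.000022 + 0.0000031 + 0.0000060 + 0.000055 + 0.000030 = 1.1610e-04 /h
MTBF = 1 / λ_sys = 8610 h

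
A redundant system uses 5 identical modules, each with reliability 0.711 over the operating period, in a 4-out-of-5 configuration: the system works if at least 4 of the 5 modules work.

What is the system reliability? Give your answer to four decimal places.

R = Σ_{i=4}^{5} C(5,i) p^i (1−p)^{5−i} with p = 0.711
C(5,4)·0.711^4·0.289^1 = 0.369272
C(5,5)·0.711^5·0.289^0 = 0.181697
Sum = 0.5510

0.5510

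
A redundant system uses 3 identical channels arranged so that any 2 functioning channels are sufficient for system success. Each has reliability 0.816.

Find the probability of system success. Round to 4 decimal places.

R = Σ_{i=2}^{3} C(3,i) p^i (1−p)^{3−i} with p = 0.816
C(3,2)·0.816^2·0.184^1 = 0.367553
C(3,3)·0.816^3·0.184^0 = 0.543338
Sum = 0.9109

0.9109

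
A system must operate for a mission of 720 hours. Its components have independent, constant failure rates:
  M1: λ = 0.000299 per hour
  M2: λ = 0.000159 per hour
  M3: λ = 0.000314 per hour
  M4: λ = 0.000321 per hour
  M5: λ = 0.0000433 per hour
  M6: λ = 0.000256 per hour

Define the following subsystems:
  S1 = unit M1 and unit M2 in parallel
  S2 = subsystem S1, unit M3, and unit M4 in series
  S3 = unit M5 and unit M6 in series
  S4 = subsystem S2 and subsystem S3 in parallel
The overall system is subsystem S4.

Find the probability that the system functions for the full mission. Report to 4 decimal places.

0.9263

R(M1) = exp(−0.000299 × 720) = 0.806316
R(M2) = exp(−0.000159 × 720) = 0.891830
R(M3) = exp(−0.000314 × 720) = 0.797654
R(M4) = exp(−0.000321 × 720) = 0.793644
R(M5) = exp(−0.0000433 × 720) = 0.969305
R(M6) = exp(−0.000256 × 720) = 0.831670
Parallel (M1 and M2): 1 − (1 − 0.806316)(1 − 0.891830) = 0.979049
Series ([0.979049], M3, and M4): 0.979049 × 0.797654 × 0.793644 = 0.619790
Series (M5 and M6): 0.969305 × 0.831670 = 0.806142
Parallel ([0.619790] and [0.806142]): 1 − (1 − 0.619790)(1 − 0.806142) = 0.9263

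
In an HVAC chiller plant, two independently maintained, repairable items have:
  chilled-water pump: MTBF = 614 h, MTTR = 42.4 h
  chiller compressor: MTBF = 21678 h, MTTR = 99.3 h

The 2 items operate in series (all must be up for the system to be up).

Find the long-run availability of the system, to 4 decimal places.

0.9311

A(chilled-water pump) = MTBF/(MTBF+MTTR) = 614/(614+42.4) = 0.935405
A(chiller compressor) = MTBF/(MTBF+MTTR) = 21678/(21678+99.3) = 0.995440
Series availability: 0.935405 × 0.995440 = 0.9311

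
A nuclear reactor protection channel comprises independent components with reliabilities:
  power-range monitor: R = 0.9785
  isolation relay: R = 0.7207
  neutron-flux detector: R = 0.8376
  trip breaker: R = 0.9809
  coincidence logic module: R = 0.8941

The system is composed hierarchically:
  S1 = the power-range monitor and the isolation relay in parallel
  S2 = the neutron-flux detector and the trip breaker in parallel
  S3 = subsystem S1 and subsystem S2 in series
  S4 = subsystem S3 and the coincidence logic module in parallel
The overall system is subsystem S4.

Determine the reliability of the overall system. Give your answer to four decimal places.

0.9990

Parallel (power-range monitor and isolation relay): 1 − (1 − 0.978500)(1 − 0.720700) = 0.993995
Parallel (neutron-flux detector and trip breaker): 1 − (1 − 0.837600)(1 − 0.980900) = 0.996898
Series ([0.993995] and [0.996898]): 0.993995 × 0.996898 = 0.990912
Parallel ([0.990912] and coincidence logic module): 1 − (1 − 0.990912)(1 − 0.894100) = 0.9990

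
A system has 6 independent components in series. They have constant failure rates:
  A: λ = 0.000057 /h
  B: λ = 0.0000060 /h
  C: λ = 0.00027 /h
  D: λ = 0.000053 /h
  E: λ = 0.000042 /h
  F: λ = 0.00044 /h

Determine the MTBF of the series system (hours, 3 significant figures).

1150

Series of exponential components: λ_sys = Σ λ_i
λ_sys = 0.000057 + 0.0000060 + 0.00027 + 0.000053 + 0.000042 + 0.00044 = 8.6800e-04 /h
MTBF = 1 / λ_sys = 1150 h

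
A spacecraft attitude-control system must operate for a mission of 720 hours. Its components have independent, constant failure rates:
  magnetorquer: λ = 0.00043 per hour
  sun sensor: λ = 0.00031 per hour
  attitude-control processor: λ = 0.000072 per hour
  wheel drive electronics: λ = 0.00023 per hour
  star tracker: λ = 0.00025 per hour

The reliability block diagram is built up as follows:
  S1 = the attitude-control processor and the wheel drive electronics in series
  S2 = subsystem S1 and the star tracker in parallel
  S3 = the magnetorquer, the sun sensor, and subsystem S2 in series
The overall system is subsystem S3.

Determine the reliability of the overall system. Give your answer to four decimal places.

R(magnetorquer) = exp(−0.00043 × 720) = 0.733740
R(sun sensor) = exp(−0.00031 × 720) = 0.799955
R(attitude-control processor) = exp(−0.000072 × 720) = 0.949481
R(wheel drive electronics) = exp(−0.00023 × 720) = 0.847385
R(star tracker) = exp(−0.00025 × 720) = 0.835270
Series (attitude-control processor and wheel drive electronics): 0.949481 × 0.847385 = 0.804576
Parallel ([0.804576] and star tracker): 1 − (1 − 0.804576)(1 − 0.835270) = 0.967808
Series (magnetorquer, sun sensor, and [0.967808]): 0.733740 × 0.799955 × 0.967808 = 0.5681

0.5681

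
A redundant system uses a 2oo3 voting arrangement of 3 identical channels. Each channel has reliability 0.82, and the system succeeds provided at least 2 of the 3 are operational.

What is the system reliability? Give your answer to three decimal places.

R = Σ_{i=2}^{3} C(3,i) p^i (1−p)^{3−i} with p = 0.82
C(3,2)·0.82^2·0.18^1 = 0.36310
C(3,3)·0.82^3·0.18^0 = 0.55137
Sum = 0.914

0.914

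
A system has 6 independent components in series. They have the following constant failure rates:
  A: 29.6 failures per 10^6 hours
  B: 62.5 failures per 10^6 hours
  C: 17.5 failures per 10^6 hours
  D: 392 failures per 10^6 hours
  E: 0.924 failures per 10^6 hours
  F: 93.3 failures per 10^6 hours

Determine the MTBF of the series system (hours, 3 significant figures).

1680

Series of exponential components: λ_sys = Σ λ_i
λ_sys = 0.0000296 + 0.0000625 + 0.0000175 + 0.000392 + 0.000000924 + 0.0000933 = 5.9582e-04 /h
MTBF = 1 / λ_sys = 1680 h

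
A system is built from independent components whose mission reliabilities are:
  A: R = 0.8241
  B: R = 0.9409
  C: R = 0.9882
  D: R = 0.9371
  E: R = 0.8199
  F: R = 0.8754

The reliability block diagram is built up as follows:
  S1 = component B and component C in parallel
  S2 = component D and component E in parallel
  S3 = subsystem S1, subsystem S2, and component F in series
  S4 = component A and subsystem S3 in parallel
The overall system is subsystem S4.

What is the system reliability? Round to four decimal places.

Parallel (B and C): 1 − (1 − 0.940900)(1 − 0.988200) = 0.999303
Parallel (D and E): 1 − (1 − 0.937100)(1 − 0.819900) = 0.988672
Series ([0.999303], [0.988672], and F): 0.999303 × 0.988672 × 0.875400 = 0.864880
Parallel (A and [0.864880]): 1 − (1 − 0.824100)(1 − 0.864880) = 0.9762

0.9762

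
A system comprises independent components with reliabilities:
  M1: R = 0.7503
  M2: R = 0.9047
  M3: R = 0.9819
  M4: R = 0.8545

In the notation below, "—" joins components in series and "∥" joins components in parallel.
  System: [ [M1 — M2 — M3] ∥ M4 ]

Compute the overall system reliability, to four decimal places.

Series (M1, M2, and M3): 0.750300 × 0.904700 × 0.981900 = 0.666510
Parallel ([0.666510] and M4): 1 − (1 − 0.666510)(1 − 0.854500) = 0.9515

0.9515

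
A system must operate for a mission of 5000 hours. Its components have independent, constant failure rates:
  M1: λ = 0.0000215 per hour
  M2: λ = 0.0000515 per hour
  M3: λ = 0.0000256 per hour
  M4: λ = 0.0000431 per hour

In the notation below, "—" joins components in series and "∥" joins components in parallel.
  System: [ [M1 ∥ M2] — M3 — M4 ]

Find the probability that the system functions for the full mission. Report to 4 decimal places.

0.6929

R(M1) = exp(−0.0000215 × 5000) = 0.898077
R(M2) = exp(−0.0000515 × 5000) = 0.772982
R(M3) = exp(−0.0000256 × 5000) = 0.879853
R(M4) = exp(−0.0000431 × 5000) = 0.806138
Parallel (M1 and M2): 1 − (1 − 0.898077)(1 − 0.772982) = 0.976862
Series ([0.976862], M3, and M4): 0.976862 × 0.879853 × 0.806138 = 0.6929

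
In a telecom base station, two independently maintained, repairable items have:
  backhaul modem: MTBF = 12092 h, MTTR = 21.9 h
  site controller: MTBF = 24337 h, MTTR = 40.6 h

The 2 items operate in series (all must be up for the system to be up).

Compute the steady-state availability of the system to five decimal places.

A(backhaul modem) = MTBF/(MTBF+MTTR) = 12092/(12092+21.9) = 0.998192
A(site controller) = MTBF/(MTBF+MTTR) = 24337/(24337+40.6) = 0.998335
Series availability: 0.998192 × 0.998335 = 0.99653

0.99653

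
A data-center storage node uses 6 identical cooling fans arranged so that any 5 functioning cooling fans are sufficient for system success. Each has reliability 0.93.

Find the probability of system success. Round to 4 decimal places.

R = Σ_{i=5}^{6} C(6,i) p^i (1−p)^{6−i} with p = 0.93
C(6,5)·0.93^5·0.07^1 = 0.292189
C(6,6)·0.93^6·0.07^0 = 0.646990
Sum = 0.9392

0.9392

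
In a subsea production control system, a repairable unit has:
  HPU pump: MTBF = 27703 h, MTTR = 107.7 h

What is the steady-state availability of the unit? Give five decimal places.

0.99613

A(HPU pump) = MTBF/(MTBF+MTTR) = 27703/(27703+107.7) = 0.99613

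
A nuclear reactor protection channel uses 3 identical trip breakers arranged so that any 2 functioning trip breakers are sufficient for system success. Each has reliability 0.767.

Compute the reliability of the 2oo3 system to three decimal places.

R = Σ_{i=2}^{3} C(3,i) p^i (1−p)^{3−i} with p = 0.767
C(3,2)·0.767^2·0.233^1 = 0.41121
C(3,3)·0.767^3·0.233^0 = 0.45122
Sum = 0.862

0.862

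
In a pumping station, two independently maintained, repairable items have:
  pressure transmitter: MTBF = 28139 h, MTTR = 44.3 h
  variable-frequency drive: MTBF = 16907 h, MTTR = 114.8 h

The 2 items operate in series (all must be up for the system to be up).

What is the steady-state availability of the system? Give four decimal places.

A(pressure transmitter) = MTBF/(MTBF+MTTR) = 28139/(28139+44.3) = 0.998428
A(variable-frequency drive) = MTBF/(MTBF+MTTR) = 16907/(16907+114.8) = 0.993256
Series availability: 0.998428 × 0.993256 = 0.9917

0.9917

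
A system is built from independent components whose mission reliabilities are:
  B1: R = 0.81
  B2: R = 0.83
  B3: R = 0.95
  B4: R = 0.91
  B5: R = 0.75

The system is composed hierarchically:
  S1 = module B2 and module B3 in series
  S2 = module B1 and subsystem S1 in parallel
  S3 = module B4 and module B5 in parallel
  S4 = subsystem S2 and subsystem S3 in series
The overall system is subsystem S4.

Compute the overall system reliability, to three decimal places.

Series (B2 and B3): 0.83000 × 0.95000 = 0.78850
Parallel (B1 and [0.78850]): 1 − (1 − 0.81000)(1 − 0.78850) = 0.95982
Parallel (B4 and B5): 1 − (1 − 0.91000)(1 − 0.75000) = 0.97750
Series ([0.95982] and [0.97750]): 0.95982 × 0.97750 = 0.938

0.938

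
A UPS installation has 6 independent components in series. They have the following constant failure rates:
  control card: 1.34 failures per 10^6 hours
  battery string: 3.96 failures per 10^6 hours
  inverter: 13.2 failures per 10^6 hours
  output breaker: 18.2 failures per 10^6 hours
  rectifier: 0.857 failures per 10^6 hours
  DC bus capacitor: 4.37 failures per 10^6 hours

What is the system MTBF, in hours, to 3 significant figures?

Series of exponential components: λ_sys = Σ λ_i
λ_sys = 0.00000134 + 0.00000396 + 0.0000132 + 0.0000182 + 0.000000857 + 0.00000437 = 4.1927e-05 /h
MTBF = 1 / λ_sys = 23900 h

23900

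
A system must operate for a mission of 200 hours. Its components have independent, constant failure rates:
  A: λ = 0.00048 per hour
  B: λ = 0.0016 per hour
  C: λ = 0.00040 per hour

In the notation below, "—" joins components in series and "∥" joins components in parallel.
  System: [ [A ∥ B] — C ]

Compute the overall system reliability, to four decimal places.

0.9000

R(A) = exp(−0.00048 × 200) = 0.908464
R(B) = exp(−0.0016 × 200) = 0.726149
R(C) = exp(−0.00040 × 200) = 0.923116
Parallel (A and B): 1 − (1 − 0.908464)(1 − 0.726149) = 0.974933
Series ([0.974933] and C): 0.974933 × 0.923116 = 0.9000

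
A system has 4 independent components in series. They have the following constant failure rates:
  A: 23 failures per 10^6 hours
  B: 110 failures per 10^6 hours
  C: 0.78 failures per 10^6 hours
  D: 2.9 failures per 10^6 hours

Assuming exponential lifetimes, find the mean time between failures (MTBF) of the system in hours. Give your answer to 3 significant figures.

7320

Series of exponential components: λ_sys = Σ λ_i
λ_sys = 0.000023 + 0.00011 + 0.00000078 + 0.0000029 = 1.3668e-04 /h
MTBF = 1 / λ_sys = 7320 h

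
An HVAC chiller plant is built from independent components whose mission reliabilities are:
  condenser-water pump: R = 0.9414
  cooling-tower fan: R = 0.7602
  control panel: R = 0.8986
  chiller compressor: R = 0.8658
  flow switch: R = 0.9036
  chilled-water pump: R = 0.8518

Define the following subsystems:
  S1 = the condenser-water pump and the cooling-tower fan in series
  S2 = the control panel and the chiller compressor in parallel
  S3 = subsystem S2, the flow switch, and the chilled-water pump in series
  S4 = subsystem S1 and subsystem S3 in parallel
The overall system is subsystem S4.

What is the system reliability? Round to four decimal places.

0.9315

Series (condenser-water pump and cooling-tower fan): 0.941400 × 0.760200 = 0.715652
Parallel (control panel and chiller compressor): 1 − (1 − 0.898600)(1 − 0.865800) = 0.986392
Series ([0.986392], flow switch, and chilled-water pump): 0.986392 × 0.903600 × 0.851800 = 0.759213
Parallel ([0.715652] and [0.759213]): 1 − (1 − 0.715652)(1 − 0.759213) = 0.9315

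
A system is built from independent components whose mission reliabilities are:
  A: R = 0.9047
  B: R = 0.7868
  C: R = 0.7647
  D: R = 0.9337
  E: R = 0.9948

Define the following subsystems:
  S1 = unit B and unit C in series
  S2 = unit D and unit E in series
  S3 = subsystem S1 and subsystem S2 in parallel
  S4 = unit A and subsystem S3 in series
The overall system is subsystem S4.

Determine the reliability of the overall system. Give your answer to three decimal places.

0.879

Series (B and C): 0.78680 × 0.76470 = 0.60167
Series (D and E): 0.93370 × 0.99480 = 0.92884
Parallel ([0.60167] and [0.92884]): 1 − (1 − 0.60167)(1 − 0.92884) = 0.97165
Series (A and [0.97165]): 0.90470 × 0.97165 = 0.879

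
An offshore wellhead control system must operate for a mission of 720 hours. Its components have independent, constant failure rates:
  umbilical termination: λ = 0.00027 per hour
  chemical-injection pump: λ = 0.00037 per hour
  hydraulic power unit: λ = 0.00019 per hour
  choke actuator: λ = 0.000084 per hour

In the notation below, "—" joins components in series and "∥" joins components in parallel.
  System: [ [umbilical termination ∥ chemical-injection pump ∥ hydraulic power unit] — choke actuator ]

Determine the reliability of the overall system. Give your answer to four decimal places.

R(umbilical termination) = exp(−0.00027 × 720) = 0.823329
R(chemical-injection pump) = exp(−0.00037 × 720) = 0.766133
R(hydraulic power unit) = exp(−0.00019 × 720) = 0.872145
R(choke actuator) = exp(−0.000084 × 720) = 0.941313
Parallel (umbilical termination, chemical-injection pump, and hydraulic power unit): 1 − (1 − 0.823329)(1 − 0.766133)(1 − 0.872145) = 0.994717
Series ([0.994717] and choke actuator): 0.994717 × 0.941313 = 0.9363

0.9363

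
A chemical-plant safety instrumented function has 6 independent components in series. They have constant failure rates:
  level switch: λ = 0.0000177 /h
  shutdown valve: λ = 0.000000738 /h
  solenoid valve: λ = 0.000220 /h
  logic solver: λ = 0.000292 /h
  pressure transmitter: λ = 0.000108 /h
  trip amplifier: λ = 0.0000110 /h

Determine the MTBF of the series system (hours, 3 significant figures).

1540

Series of exponential components: λ_sys = Σ λ_i
λ_sys = 0.0000177 + 0.000000738 + 0.000220 + 0.000292 + 0.000108 + 0.0000110 = 6.4944e-04 /h
MTBF = 1 / λ_sys = 1540 h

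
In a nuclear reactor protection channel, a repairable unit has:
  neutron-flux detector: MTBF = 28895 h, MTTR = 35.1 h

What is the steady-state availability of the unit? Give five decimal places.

0.99879

A(neutron-flux detector) = MTBF/(MTBF+MTTR) = 28895/(28895+35.1) = 0.99879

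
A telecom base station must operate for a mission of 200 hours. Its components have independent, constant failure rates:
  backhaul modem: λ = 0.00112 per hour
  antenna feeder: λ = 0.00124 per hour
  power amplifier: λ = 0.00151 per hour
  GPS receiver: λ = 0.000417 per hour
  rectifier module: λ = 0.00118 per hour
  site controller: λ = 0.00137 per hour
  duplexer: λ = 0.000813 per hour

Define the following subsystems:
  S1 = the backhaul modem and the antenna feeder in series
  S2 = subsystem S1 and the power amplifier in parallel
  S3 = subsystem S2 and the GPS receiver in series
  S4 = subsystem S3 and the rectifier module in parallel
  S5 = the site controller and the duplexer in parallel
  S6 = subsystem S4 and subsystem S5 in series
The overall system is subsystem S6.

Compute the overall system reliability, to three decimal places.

R(backhaul modem) = exp(−0.00112 × 200) = 0.79932
R(antenna feeder) = exp(−0.00124 × 200) = 0.78036
R(power amplifier) = exp(−0.00151 × 200) = 0.73934
R(GPS receiver) = exp(−0.000417 × 200) = 0.91998
R(rectifier module) = exp(−0.00118 × 200) = 0.78978
R(site controller) = exp(−0.00137 × 200) = 0.76033
R(duplexer) = exp(−0.000813 × 200) = 0.84993
Series (backhaul modem and antenna feeder): 0.79932 × 0.78036 = 0.62376
Parallel ([0.62376] and power amplifier): 1 − (1 − 0.62376)(1 − 0.73934) = 0.90193
Series ([0.90193] and GPS receiver): 0.90193 × 0.91998 = 0.82976
Parallel ([0.82976] and rectifier module): 1 − (1 − 0.82976)(1 − 0.78978) = 0.96421
Parallel (site controller and duplexer): 1 − (1 − 0.76033)(1 − 0.84993) = 0.96403
Series ([0.96421] and [0.96403]): 0.96421 × 0.96403 = 0.930

0.930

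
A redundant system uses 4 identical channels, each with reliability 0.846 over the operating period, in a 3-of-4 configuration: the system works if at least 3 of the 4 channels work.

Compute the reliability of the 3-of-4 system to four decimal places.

R = Σ_{i=3}^{4} C(4,i) p^i (1−p)^{4−i} with p = 0.846
C(4,3)·0.846^3·0.154^1 = 0.372985
C(4,4)·0.846^4·0.154^0 = 0.512249
Sum = 0.8852

0.8852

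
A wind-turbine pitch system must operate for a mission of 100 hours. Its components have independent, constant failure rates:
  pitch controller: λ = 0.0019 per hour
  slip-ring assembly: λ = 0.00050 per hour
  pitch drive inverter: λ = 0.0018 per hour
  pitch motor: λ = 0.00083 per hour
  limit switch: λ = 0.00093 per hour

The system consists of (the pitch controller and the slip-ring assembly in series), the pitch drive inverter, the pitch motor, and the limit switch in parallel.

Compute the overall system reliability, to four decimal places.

0.9998

R(pitch controller) = exp(−0.0019 × 100) = 0.826959
R(slip-ring assembly) = exp(−0.00050 × 100) = 0.951229
R(pitch drive inverter) = exp(−0.0018 × 100) = 0.835270
R(pitch motor) = exp(−0.00083 × 100) = 0.920351
R(limit switch) = exp(−0.00093 × 100) = 0.911194
Series (pitch controller and slip-ring assembly): 0.826959 × 0.951229 = 0.786627
Parallel ([0.786627], pitch drive inverter, pitch motor, and limit switch): 1 − (1 − 0.786627)(1 − 0.835270)(1 − 0.920351)(1 − 0.911194) = 0.9998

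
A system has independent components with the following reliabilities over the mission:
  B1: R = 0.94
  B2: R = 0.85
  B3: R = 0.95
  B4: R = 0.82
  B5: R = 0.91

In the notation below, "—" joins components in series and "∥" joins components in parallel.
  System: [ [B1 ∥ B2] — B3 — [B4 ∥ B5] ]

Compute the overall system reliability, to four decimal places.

Parallel (B1 and B2): 1 − (1 − 0.940000)(1 − 0.850000) = 0.991000
Parallel (B4 and B5): 1 − (1 − 0.820000)(1 − 0.910000) = 0.983800
Series ([0.991000], B3, and [0.983800]): 0.991000 × 0.950000 × 0.983800 = 0.9262

0.9262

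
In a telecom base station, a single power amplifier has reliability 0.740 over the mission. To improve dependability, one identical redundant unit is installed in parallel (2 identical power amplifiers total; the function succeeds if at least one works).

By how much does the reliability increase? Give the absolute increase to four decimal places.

0.1924

R_before = 0.740
R_after = 1 − (1 − 0.740)^2 = 0.9324
ΔR = 0.9324 − 0.740 = 0.1924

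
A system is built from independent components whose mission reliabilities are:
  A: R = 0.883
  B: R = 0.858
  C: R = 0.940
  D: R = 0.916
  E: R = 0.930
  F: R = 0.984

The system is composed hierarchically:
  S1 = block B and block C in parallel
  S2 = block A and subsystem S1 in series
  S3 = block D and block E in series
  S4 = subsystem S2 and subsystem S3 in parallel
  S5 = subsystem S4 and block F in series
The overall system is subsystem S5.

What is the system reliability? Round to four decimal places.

0.9659

Parallel (B and C): 1 − (1 − 0.858000)(1 − 0.940000) = 0.991480
Series (A and [0.991480]): 0.883000 × 0.991480 = 0.875477
Series (D and E): 0.916000 × 0.930000 = 0.851880
Parallel ([0.875477] and [0.851880]): 1 − (1 − 0.875477)(1 − 0.851880) = 0.981556
Series ([0.981556] and F): 0.981556 × 0.984000 = 0.9659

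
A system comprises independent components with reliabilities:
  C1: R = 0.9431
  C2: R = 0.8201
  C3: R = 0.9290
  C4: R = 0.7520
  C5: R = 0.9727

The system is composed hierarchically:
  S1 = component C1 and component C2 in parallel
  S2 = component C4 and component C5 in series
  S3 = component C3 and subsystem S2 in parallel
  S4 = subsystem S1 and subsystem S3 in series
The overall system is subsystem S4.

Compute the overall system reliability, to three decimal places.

Parallel (C1 and C2): 1 − (1 − 0.94310)(1 − 0.82010) = 0.98976
Series (C4 and C5): 0.75200 × 0.97270 = 0.73147
Parallel (C3 and [0.73147]): 1 − (1 − 0.92900)(1 − 0.73147) = 0.98093
Series ([0.98976] and [0.98093]): 0.98976 × 0.98093 = 0.971

0.971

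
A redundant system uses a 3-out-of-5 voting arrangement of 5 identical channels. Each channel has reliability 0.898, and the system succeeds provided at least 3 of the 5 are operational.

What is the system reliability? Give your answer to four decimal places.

R = Σ_{i=3}^{5} C(5,i) p^i (1−p)^{5−i} with p = 0.898
C(5,3)·0.898^3·0.102^2 = 0.075341
C(5,4)·0.898^4·0.102^1 = 0.331647
C(5,5)·0.898^5·0.102^0 = 0.583958
Sum = 0.9909

0.9909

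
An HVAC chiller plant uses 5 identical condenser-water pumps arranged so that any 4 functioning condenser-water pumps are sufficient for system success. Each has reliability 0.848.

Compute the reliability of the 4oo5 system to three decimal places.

0.832

R = Σ_{i=4}^{5} C(5,i) p^i (1−p)^{5−i} with p = 0.848
C(5,4)·0.848^4·0.152^1 = 0.39300
C(5,5)·0.848^5·0.152^0 = 0.43851
Sum = 0.832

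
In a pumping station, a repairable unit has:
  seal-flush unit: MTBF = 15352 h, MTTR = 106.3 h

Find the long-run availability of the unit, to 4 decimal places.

0.9931

A(seal-flush unit) = MTBF/(MTBF+MTTR) = 15352/(15352+106.3) = 0.9931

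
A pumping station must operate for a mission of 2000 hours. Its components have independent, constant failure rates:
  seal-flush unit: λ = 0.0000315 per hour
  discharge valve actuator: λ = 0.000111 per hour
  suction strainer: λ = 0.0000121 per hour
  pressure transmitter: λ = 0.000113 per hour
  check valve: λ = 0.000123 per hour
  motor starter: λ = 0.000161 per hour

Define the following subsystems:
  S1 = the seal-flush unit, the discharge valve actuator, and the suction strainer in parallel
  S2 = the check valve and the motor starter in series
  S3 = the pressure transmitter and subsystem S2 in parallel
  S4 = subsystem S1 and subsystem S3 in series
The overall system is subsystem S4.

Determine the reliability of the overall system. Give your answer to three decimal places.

R(seal-flush unit) = exp(−0.0000315 × 2000) = 0.93894
R(discharge valve actuator) = exp(−0.000111 × 2000) = 0.80092
R(suction strainer) = exp(−0.0000121 × 2000) = 0.97609
R(pressure transmitter) = exp(−0.000113 × 2000) = 0.79772
R(check valve) = exp(−0.000123 × 2000) = 0.78192
R(motor starter) = exp(−0.000161 × 2000) = 0.72470
Parallel (seal-flush unit, discharge valve actuator, and suction strainer): 1 − (1 − 0.93894)(1 − 0.80092)(1 − 0.97609) = 0.99971
Series (check valve and motor starter): 0.78192 × 0.72470 = 0.56666
Parallel (pressure transmitter and [0.56666]): 1 − (1 − 0.79772)(1 − 0.56666) = 0.91234
Series ([0.99971] and [0.91234]): 0.99971 × 0.91234 = 0.912

0.912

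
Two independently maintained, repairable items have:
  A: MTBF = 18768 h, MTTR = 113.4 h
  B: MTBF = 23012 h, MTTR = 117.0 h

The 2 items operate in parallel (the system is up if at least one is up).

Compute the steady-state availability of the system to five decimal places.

A(A) = MTBF/(MTBF+MTTR) = 18768/(18768+113.4) = 0.993994
A(B) = MTBF/(MTBF+MTTR) = 23012/(23012+117.0) = 0.994941
Parallel availability: 1 − (1 − 0.993994)(1 − 0.994941) = 0.99997

0.99997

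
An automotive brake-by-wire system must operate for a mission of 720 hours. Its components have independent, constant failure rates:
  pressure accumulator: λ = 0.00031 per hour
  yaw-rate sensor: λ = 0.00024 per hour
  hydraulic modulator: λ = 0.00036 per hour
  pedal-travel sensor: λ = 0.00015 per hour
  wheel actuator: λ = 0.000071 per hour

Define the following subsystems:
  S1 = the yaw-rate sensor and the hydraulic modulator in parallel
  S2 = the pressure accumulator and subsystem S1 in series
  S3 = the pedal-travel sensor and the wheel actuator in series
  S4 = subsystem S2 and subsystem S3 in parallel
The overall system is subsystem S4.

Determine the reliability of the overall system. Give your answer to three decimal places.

R(pressure accumulator) = exp(−0.00031 × 720) = 0.79995
R(yaw-rate sensor) = exp(−0.00024 × 720) = 0.84131
R(hydraulic modulator) = exp(−0.00036 × 720) = 0.77167
R(pedal-travel sensor) = exp(−0.00015 × 720) = 0.89763
R(wheel actuator) = exp(−0.000071 × 720) = 0.95016
Parallel (yaw-rate sensor and hydraulic modulator): 1 − (1 − 0.84131)(1 − 0.77167) = 0.96377
Series (pressure accumulator and [0.96377]): 0.79995 × 0.96377 = 0.77097
Series (pedal-travel sensor and wheel actuator): 0.89763 × 0.95016 = 0.85289
Parallel ([0.77097] and [0.85289]): 1 − (1 − 0.77097)(1 − 0.85289) = 0.966

0.966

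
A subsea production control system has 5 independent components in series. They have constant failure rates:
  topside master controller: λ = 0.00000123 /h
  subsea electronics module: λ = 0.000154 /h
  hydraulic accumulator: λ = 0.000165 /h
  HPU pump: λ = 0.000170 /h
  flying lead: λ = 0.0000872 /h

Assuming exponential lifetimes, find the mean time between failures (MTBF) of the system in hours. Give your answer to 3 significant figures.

Series of exponential components: λ_sys = Σ λ_i
λ_sys = 0.00000123 + 0.000154 + 0.000165 + 0.000170 + 0.0000872 = 5.7743e-04 /h
MTBF = 1 / λ_sys = 1730 h

1730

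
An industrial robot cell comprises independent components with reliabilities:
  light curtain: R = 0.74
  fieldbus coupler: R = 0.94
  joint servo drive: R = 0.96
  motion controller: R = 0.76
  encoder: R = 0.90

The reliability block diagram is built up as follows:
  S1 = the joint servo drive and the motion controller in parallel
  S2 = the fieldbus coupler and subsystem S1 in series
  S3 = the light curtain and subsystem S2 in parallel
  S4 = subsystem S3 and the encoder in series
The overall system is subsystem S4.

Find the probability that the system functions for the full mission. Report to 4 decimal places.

Parallel (joint servo drive and motion controller): 1 − (1 − 0.960000)(1 − 0.760000) = 0.990400
Series (fieldbus coupler and [0.990400]): 0.940000 × 0.990400 = 0.930976
Parallel (light curtain and [0.930976]): 1 − (1 − 0.740000)(1 − 0.930976) = 0.982054
Series ([0.982054] and encoder): 0.982054 × 0.900000 = 0.8838

0.8838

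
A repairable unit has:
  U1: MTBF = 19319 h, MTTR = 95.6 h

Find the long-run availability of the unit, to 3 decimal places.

0.995

A(U1) = MTBF/(MTBF+MTTR) = 19319/(19319+95.6) = 0.995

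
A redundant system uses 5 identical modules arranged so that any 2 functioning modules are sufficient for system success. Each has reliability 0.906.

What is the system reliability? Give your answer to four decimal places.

R = Σ_{i=2}^{5} C(5,i) p^i (1−p)^{5−i} with p = 0.906
C(5,2)·0.906^2·0.094^3 = 0.006818
C(5,3)·0.906^3·0.094^2 = 0.065711
C(5,4)·0.906^4·0.094^1 = 0.316673
C(5,5)·0.906^5·0.094^0 = 0.610437
Sum = 0.9996

0.9996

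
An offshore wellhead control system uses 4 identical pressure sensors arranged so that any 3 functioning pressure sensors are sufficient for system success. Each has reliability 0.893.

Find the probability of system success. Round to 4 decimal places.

R = Σ_{i=3}^{4} C(4,i) p^i (1−p)^{4−i} with p = 0.893
C(4,3)·0.893^3·0.107^1 = 0.304788
C(4,4)·0.893^4·0.107^0 = 0.635925
Sum = 0.9407

0.9407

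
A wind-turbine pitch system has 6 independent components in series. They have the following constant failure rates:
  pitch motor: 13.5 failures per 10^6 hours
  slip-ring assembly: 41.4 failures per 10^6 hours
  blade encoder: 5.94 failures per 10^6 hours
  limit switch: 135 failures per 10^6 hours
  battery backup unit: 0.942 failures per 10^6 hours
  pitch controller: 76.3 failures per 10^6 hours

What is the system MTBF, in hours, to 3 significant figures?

Series of exponential components: λ_sys = Σ λ_i
λ_sys = 0.0000135 + 0.0000414 + 0.00000594 + 0.000135 + 0.000000942 + 0.0000763 = 2.7308e-04 /h
MTBF = 1 / λ_sys = 3660 h

3660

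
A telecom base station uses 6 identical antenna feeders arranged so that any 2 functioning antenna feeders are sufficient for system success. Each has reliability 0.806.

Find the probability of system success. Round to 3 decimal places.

0.999

R = Σ_{i=2}^{6} C(6,i) p^i (1−p)^{6−i} with p = 0.806
C(6,2)·0.806^2·0.194^4 = 0.01380
C(6,3)·0.806^3·0.194^3 = 0.07646
C(6,4)·0.806^4·0.194^2 = 0.23825
C(6,5)·0.806^5·0.194^1 = 0.39594
C(6,6)·0.806^6·0.194^0 = 0.27416
Sum = 0.999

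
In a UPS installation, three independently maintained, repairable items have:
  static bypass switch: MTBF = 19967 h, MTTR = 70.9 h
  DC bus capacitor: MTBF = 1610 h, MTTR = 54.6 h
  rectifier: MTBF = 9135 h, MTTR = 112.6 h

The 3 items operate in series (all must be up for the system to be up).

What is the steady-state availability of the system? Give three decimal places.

0.952

A(static bypass switch) = MTBF/(MTBF+MTTR) = 19967/(19967+70.9) = 0.996462
A(DC bus capacitor) = MTBF/(MTBF+MTTR) = 1610/(1610+54.6) = 0.967199
A(rectifier) = MTBF/(MTBF+MTTR) = 9135/(9135+112.6) = 0.987824
Series availability: 0.996462 × 0.967199 × 0.987824 = 0.952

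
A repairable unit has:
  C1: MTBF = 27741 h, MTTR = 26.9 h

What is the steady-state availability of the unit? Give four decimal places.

0.9990

A(C1) = MTBF/(MTBF+MTTR) = 27741/(27741+26.9) = 0.9990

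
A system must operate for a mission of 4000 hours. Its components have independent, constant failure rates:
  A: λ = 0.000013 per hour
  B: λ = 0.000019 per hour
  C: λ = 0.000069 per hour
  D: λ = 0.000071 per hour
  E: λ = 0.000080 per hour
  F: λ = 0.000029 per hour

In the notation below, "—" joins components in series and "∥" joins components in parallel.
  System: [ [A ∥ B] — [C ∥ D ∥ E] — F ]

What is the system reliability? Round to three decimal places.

R(A) = exp(−0.000013 × 4000) = 0.94933
R(B) = exp(−0.000019 × 4000) = 0.92682
R(C) = exp(−0.000069 × 4000) = 0.75881
R(D) = exp(−0.000071 × 4000) = 0.75277
R(E) = exp(−0.000080 × 4000) = 0.72615
R(F) = exp(−0.000029 × 4000) = 0.89048
Parallel (A and B): 1 − (1 − 0.94933)(1 − 0.92682) = 0.99629
Parallel (C, D, and E): 1 − (1 − 0.75881)(1 − 0.75277)(1 − 0.72615) = 0.98367
Series ([0.99629], [0.98367], and F): 0.99629 × 0.98367 × 0.89048 = 0.873

0.873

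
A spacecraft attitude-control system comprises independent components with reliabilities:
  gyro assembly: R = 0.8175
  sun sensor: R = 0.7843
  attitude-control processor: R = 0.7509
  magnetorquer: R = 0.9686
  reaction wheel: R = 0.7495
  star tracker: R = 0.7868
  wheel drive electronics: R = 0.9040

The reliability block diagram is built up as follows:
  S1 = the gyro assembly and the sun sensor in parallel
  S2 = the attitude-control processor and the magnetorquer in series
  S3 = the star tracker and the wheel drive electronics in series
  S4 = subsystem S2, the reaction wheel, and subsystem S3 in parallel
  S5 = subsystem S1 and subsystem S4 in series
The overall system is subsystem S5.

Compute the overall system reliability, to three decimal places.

Parallel (gyro assembly and sun sensor): 1 − (1 − 0.81750)(1 − 0.78430) = 0.96063
Series (attitude-control processor and magnetorquer): 0.75090 × 0.96860 = 0.72732
Series (star tracker and wheel drive electronics): 0.78680 × 0.90400 = 0.71127
Parallel ([0.72732], reaction wheel, and [0.71127]): 1 − (1 − 0.72732)(1 − 0.74950)(1 − 0.71127) = 0.98028
Series ([0.96063] and [0.98028]): 0.96063 × 0.98028 = 0.942

0.942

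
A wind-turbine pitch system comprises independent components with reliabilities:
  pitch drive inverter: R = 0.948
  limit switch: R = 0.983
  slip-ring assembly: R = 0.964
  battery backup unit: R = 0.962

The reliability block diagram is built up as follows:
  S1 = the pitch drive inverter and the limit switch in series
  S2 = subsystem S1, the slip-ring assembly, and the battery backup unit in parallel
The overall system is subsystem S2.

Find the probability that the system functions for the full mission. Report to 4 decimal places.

Series (pitch drive inverter and limit switch): 0.948000 × 0.983000 = 0.931884
Parallel ([0.931884], slip-ring assembly, and battery backup unit): 1 − (1 − 0.931884)(1 − 0.964000)(1 − 0.962000) = 0.9999

0.9999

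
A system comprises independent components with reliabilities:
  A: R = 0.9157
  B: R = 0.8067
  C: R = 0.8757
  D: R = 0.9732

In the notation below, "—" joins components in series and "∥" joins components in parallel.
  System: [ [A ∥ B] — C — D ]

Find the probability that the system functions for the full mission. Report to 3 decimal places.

0.838

Parallel (A and B): 1 − (1 − 0.91570)(1 − 0.80670) = 0.98370
Series ([0.98370], C, and D): 0.98370 × 0.87570 × 0.97320 = 0.838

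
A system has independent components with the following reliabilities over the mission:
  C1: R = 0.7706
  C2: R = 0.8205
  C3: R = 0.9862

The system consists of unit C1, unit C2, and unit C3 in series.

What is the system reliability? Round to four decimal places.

Series (C1, C2, and C3): 0.770600 × 0.820500 × 0.986200 = 0.6236

0.6236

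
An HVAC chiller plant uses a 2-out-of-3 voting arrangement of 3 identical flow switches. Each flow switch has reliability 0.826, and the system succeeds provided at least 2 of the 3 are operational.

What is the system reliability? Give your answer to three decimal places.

0.920

R = Σ_{i=2}^{3} C(3,i) p^i (1−p)^{3−i} with p = 0.826
C(3,2)·0.826^2·0.174^1 = 0.35615
C(3,3)·0.826^3·0.174^0 = 0.56356
Sum = 0.920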